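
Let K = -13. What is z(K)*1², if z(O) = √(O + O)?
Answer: I*√26 ≈ 5.099*I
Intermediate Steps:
z(O) = √2*√O (z(O) = √(2*O) = √2*√O)
z(K)*1² = (√2*√(-13))*1² = (√2*(I*√13))*1 = (I*√26)*1 = I*√26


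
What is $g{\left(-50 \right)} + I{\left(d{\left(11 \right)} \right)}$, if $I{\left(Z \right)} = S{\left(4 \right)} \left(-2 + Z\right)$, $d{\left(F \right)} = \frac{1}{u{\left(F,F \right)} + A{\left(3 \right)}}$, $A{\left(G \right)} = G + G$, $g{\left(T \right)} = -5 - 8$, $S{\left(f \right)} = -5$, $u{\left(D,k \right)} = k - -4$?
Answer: $- \frac{68}{21} \approx -3.2381$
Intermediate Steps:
$u{\left(D,k \right)} = 4 + k$ ($u{\left(D,k \right)} = k + 4 = 4 + k$)
$g{\left(T \right)} = -13$
$A{\left(G \right)} = 2 G$
$d{\left(F \right)} = \frac{1}{10 + F}$ ($d{\left(F \right)} = \frac{1}{\left(4 + F\right) + 2 \cdot 3} = \frac{1}{\left(4 + F\right) + 6} = \frac{1}{10 + F}$)
$I{\left(Z \right)} = 10 - 5 Z$ ($I{\left(Z \right)} = - 5 \left(-2 + Z\right) = 10 - 5 Z$)
$g{\left(-50 \right)} + I{\left(d{\left(11 \right)} \right)} = -13 + \left(10 - \frac{5}{10 + 11}\right) = -13 + \left(10 - \frac{5}{21}\right) = -13 + \frac{205}{21} = - \frac{68}{21}$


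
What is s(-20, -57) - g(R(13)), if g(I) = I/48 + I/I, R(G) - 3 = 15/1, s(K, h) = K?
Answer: -171/8 ≈ -21.375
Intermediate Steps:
R(G) = 18 (R(G) = 3 + 15/1 = 3 + 15*1 = 3 + 15 = 18)
g(I) = 1 + I/48 (g(I) = I*(1/48) + 1 = I/48 + 1 = 1 + I/48)
s(-20, -57) - g(R(13)) = -20 - (1 + (1/48)*18) = -20 - (1 + 3/8) = -20 - 1*11/8 = -20 - 11/8 = -171/8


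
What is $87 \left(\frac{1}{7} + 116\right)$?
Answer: $\frac{70731}{7} \approx 10104.0$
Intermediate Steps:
$87 \left(\frac{1}{7} + 116\right) = 87 \cdot \frac{813}{7} = \frac{70731}{7}$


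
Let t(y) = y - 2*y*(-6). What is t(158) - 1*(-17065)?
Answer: 19119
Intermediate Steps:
t(y) = 13*y (t(y) = y + 12*y = 13*y)
t(158) - 1*(-17065) = 13*158 - 1*(-17065) = 2054 + 17065 = 19119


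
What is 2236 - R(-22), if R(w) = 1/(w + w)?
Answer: 98385/44 ≈ 2236.0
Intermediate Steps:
R(w) = 1/(2*w)
2236 - R(-22) = 2236 - 1/(2*(-22)) = 2236 - (-1)/(2*22) = 2236 - 1*(-1/44) = 2236 + 1/44 = 98385/44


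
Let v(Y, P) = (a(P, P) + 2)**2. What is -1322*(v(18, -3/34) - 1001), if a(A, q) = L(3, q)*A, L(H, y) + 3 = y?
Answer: 879639767827/668168 ≈ 1.3165e+6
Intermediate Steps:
L(H, y) = -3 + y
a(A, q) = A*(-3 + q) (a(A, q) = (-3 + q)*A = A*(-3 + q))
v(Y, P) = (2 + P*(-3 + P))**2 (v(Y, P) = (P*(-3 + P) + 2)**2 = (2 + P*(-3 + P))**2)
-1322*(v(18, -3/34) - 1001) = -1322*((2 + (-3/34)*(-3 - 3/34))**2 - 1001) = -1322*((2 + (-3*1/34)*(-3 - 3*1/34))**2 - 1001) = -1322*((2 - 3*(-3 - 3/34)/34)**2 - 1001) = -1322*((2 - 3/34*(-105/34))**2 - 1001) = -1322*((2 + 315/1156)**2 - 1001) = -1322*((2627/1156)**2 - 1001) = -1322*(6901129/1336336 - 1001) = -1322*(-1330771207/1336336) = 879639767827/668168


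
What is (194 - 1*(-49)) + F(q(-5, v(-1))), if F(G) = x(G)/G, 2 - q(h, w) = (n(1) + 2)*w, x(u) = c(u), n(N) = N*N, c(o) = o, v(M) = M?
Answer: 244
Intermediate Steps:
n(N) = N²
x(u) = u
q(h, w) = 2 - 3*w (q(h, w) = 2 - (1² + 2)*w = 2 - (1 + 2)*w = 2 - 3*w)
F(G) = 1 (F(G) = G/G = 1)
(194 - 1*(-49)) + F(q(-5, v(-1))) = (194 - 1*(-49)) + 1 = (194 + 49) + 1 = 243 + 1 = 244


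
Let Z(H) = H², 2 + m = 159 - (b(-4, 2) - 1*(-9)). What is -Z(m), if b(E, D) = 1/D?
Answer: -87025/4 ≈ -21756.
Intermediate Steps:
m = 295/2 (m = -2 + (159 - (1/2 - 1*(-9))) = -2 + (159 - (½ + 9)) = -2 + (159 - 1*19/2) = -2 + (159 - 19/2) = -2 + 299/2 = 295/2 ≈ 147.50)
-Z(m) = -(295/2)² = -1*87025/4 = -87025/4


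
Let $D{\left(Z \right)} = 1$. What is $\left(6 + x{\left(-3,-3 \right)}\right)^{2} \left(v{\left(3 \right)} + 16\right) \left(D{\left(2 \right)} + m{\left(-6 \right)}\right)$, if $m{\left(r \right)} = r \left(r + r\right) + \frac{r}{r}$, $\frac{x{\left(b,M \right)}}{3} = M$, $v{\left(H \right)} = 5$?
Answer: $13986$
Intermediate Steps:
$x{\left(b,M \right)} = 3 M$
$m{\left(r \right)} = 1 + 2 r^{2}$ ($m{\left(r \right)} = r 2 r + 1 = 2 r^{2} + 1 = 1 + 2 r^{2}$)
$\left(6 + x{\left(-3,-3 \right)}\right)^{2} \left(v{\left(3 \right)} + 16\right) \left(D{\left(2 \right)} + m{\left(-6 \right)}\right) = \left(6 + 3 \left(-3\right)\right)^{2} \left(5 + 16\right) \left(1 + \left(1 + 2 \left(-6\right)^{2}\right)\right) = \left(6 - 9\right)^{2} \cdot 21 \left(1 + \left(1 + 2 \cdot 36\right)\right) = \left(-3\right)^{2} \cdot 21 \left(1 + \left(1 + 72\right)\right) = 9 \cdot 21 \left(1 + 73\right) = 9 \cdot 21 \cdot 74 = 9 \cdot 1554 = 13986$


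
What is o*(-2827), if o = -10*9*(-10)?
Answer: -2544300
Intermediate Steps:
o = 900 (o = -90*(-10) = 900)
o*(-2827) = 900*(-2827) = -2544300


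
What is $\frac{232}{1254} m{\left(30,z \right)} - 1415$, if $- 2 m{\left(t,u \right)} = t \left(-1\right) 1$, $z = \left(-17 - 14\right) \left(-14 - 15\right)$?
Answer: $- \frac{295155}{209} \approx -1412.2$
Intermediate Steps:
$z = 899$ ($z = \left(-31\right) \left(-29\right) = 899$)
$m{\left(t,u \right)} = \frac{t}{2}$ ($m{\left(t,u \right)} = - \frac{t \left(-1\right) 1}{2} = - \frac{- t 1}{2} = - \frac{\left(-1\right) t}{2} = \frac{t}{2}$)
$\frac{232}{1254} m{\left(30,z \right)} - 1415 = \frac{232}{1254} \cdot \frac{1}{2} \cdot 30 - 1415 = 232 \cdot \frac{1}{1254} \cdot 15 - 1415 = \frac{116}{627} \cdot 15 - 1415 = \frac{580}{209} - 1415 = - \frac{295155}{209}$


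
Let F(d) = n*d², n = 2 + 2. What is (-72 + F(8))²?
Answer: 33856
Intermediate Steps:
n = 4
F(d) = 4*d²
(-72 + F(8))² = (-72 + 4*8²)² = (-72 + 4*64)² = (-72 + 256)² = 184² = 33856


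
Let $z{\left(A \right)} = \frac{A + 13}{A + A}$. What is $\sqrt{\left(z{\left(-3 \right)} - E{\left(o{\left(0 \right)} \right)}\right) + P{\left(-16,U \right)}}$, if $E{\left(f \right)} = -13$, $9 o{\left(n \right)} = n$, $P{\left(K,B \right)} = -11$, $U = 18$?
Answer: $\frac{\sqrt{3}}{3} \approx 0.57735$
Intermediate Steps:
$o{\left(n \right)} = \frac{n}{9}$
$z{\left(A \right)} = \frac{13 + A}{2 A}$
$\sqrt{\left(z{\left(-3 \right)} - E{\left(o{\left(0 \right)} \right)}\right) + P{\left(-16,U \right)}} = \sqrt{\left(\frac{13 - 3}{2 \left(-3\right)} - -13\right) - 11} = \sqrt{\left(\frac{1}{2} \left(- \frac{1}{3}\right) 10 + 13\right) - 11} = \sqrt{\left(- \frac{5}{3} + 13\right) - 11} = \sqrt{\frac{34}{3} - 11} = \sqrt{\frac{1}{3}} = \frac{\sqrt{3}}{3}$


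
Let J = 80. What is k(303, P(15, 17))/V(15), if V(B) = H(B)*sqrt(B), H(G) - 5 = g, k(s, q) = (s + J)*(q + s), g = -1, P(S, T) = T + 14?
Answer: 63961*sqrt(15)/30 ≈ 8257.3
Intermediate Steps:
P(S, T) = 14 + T
k(s, q) = (80 + s)*(q + s) (k(s, q) = (s + 80)*(q + s) = (80 + s)*(q + s))
H(G) = 4 (H(G) = 5 - 1 = 4)
V(B) = 4*sqrt(B)
k(303, P(15, 17))/V(15) = (303**2 + 80*(14 + 17) + 80*303 + (14 + 17)*303)/((4*sqrt(15))) = (91809 + 80*31 + 24240 + 31*303)*(sqrt(15)/60) = (91809 + 2480 + 24240 + 9393)*(sqrt(15)/60) = 127922*(sqrt(15)/60) = 63961*sqrt(15)/30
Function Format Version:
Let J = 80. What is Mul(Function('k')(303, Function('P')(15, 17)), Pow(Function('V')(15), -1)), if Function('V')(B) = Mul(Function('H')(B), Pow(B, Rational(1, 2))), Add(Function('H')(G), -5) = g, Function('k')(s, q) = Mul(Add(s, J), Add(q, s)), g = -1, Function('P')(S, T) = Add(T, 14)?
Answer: Mul(Rational(63961, 30), Pow(15, Rational(1, 2))) ≈ 8257.3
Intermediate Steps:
Function('P')(S, T) = Add(14, T)
Function('k')(s, q) = Mul(Add(80, s), Add(q, s)) (Function('k')(s, q) = Mul(Add(s, 80), Add(q, s)) = Mul(Add(80, s), Add(q, s)))
Function('H')(G) = 4 (Function('H')(G) = Add(5, -1) = 4)
Function('V')(B) = Mul(4, Pow(B, Rational(1, 2)))
Mul(Function('k')(303, Function('P')(15, 17)), Pow(Function('V')(15), -1)) = Mul(Add(Pow(303, 2), Mul(80, Add(14, 17)), Mul(80, 303), Mul(Add(14, 17), 303)), Pow(Mul(4, Pow(15, Rational(1, 2))), -1)) = Mul(Add(91809, Mul(80, 31), 24240, Mul(31, 303)), Mul(Rational(1, 60), Pow(15, Rational(1, 2)))) = Mul(Add(91809, 2480, 24240, 9393), Mul(Rational(1, 60), Pow(15, Rational(1, 2)))) = Mul(127922, Mul(Rational(1, 60), Pow(15, Rational(1, 2)))) = Mul(Rational(63961, 30), Pow(15, Rational(1, 2)))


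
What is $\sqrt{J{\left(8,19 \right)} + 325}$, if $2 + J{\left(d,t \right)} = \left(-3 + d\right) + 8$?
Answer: $4 \sqrt{21} \approx 18.33$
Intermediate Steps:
$J{\left(d,t \right)} = 3 + d$ ($J{\left(d,t \right)} = -2 + \left(\left(-3 + d\right) + 8\right) = -2 + \left(5 + d\right) = 3 + d$)
$\sqrt{J{\left(8,19 \right)} + 325} = \sqrt{\left(3 + 8\right) + 325} = \sqrt{11 + 325} = \sqrt{336} = 4 \sqrt{21}$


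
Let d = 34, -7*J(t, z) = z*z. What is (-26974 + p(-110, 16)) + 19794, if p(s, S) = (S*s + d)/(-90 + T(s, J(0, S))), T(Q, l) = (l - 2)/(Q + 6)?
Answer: -233619236/32625 ≈ -7160.7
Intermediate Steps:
J(t, z) = -z²/7 (J(t, z) = -z*z/7 = -z²/7)
T(Q, l) = (-2 + l)/(6 + Q)
p(s, S) = (34 + S*s)/(-90 + (-2 - S²/7)/(6 + s)) (p(s, S) = (S*s + 34)/(-90 + (-2 - S²/7)/(6 + s)) = (34 + S*s)/(-90 + (-2 - S²/7)/(6 + s)))
(-26974 + p(-110, 16)) + 19794 = (-26974 - 7*(6 - 110)*(34 + 16*(-110))/(3794 + 16² + 630*(-110))) + 19794 = (-26974 - 7*(-104)*(34 - 1760)/(3794 + 256 - 69300)) + 19794 = (-26974 - 7*(-104)*(-1726)/(-65250)) + 19794 = (-26974 - 7*(-1/65250)*(-104)*(-1726)) + 19794 = (-26974 + 628264/32625) + 19794 = -879398486/32625 + 19794 = -233619236/32625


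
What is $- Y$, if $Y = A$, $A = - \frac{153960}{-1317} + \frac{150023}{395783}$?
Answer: $- \frac{20377443657}{173748737} \approx -117.28$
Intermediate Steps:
$A = \frac{20377443657}{173748737}$ ($A = \left(-153960\right) \left(- \frac{1}{1317}\right) + 150023 \cdot \frac{1}{395783} = \frac{51320}{439} + \frac{150023}{395783} = \frac{20377443657}{173748737} \approx 117.28$)
$Y = \frac{20377443657}{173748737} \approx 117.28$
$- Y = \left(-1\right) \frac{20377443657}{173748737} = - \frac{20377443657}{173748737}$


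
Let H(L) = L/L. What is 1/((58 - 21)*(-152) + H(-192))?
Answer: -1/5623 ≈ -0.00017784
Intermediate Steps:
H(L) = 1
1/((58 - 21)*(-152) + H(-192)) = 1/((58 - 21)*(-152) + 1) = 1/(37*(-152) + 1) = 1/(-5624 + 1) = 1/(-5623) = -1/5623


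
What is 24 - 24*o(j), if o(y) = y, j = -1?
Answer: 48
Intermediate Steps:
24 - 24*o(j) = 24 - 24*(-1) = 24 + 24 = 48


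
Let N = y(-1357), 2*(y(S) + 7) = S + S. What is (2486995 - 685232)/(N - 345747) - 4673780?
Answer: -1622322251343/347111 ≈ -4.6738e+6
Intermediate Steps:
y(S) = -7 + S (y(S) = -7 + (S + S)/2 = -7 + (2*S)/2 = -7 + S)
N = -1364 (N = -7 - 1357 = -1364)
(2486995 - 685232)/(N - 345747) - 4673780 = (2486995 - 685232)/(-1364 - 345747) - 4673780 = 1801763/(-347111) - 4673780 = 1801763*(-1/347111) - 4673780 = -1801763/347111 - 4673780 = -1622322251343/347111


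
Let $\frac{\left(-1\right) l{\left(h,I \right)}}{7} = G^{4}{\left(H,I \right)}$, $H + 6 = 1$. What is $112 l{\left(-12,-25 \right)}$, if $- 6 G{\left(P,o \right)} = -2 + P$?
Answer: $- \frac{117649}{81} \approx -1452.5$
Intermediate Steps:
$H = -5$ ($H = -6 + 1 = -5$)
$G{\left(P,o \right)} = \frac{1}{3} - \frac{P}{6}$ ($G{\left(P,o \right)} = - \frac{-2 + P}{6} = \frac{1}{3} - \frac{P}{6}$)
$l{\left(h,I \right)} = - \frac{16807}{1296}$ ($l{\left(h,I \right)} = - 7 \left(\frac{1}{3} - - \frac{5}{6}\right)^{4} = - 7 \left(\frac{1}{3} + \frac{5}{6}\right)^{4} = - 7 \left(\frac{7}{6}\right)^{4} = \left(-7\right) \frac{2401}{1296} = - \frac{16807}{1296}$)
$112 l{\left(-12,-25 \right)} = 112 \left(- \frac{16807}{1296}\right) = - \frac{117649}{81}$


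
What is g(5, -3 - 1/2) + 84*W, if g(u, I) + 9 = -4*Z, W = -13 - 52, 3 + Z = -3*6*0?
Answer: -5457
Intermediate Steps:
Z = -3 (Z = -3 - 3*6*0 = -3 - 18*0 = -3 + 0 = -3)
W = -65
g(u, I) = 3 (g(u, I) = -9 - 4*(-3) = -9 + 12 = 3)
g(5, -3 - 1/2) + 84*W = 3 + 84*(-65) = 3 - 5460 = -5457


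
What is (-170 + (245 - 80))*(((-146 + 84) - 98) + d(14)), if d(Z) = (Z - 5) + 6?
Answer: 725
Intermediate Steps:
d(Z) = 1 + Z (d(Z) = (-5 + Z) + 6 = 1 + Z)
(-170 + (245 - 80))*(((-146 + 84) - 98) + d(14)) = (-170 + (245 - 80))*(((-146 + 84) - 98) + (1 + 14)) = (-170 + 165)*((-62 - 98) + 15) = -5*(-160 + 15) = -5*(-145) = 725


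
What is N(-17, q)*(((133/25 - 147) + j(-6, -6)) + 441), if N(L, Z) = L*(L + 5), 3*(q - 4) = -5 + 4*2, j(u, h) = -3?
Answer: 1511232/25 ≈ 60449.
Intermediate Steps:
q = 5 (q = 4 + (-5 + 4*2)/3 = 4 + (-5 + 8)/3 = 4 + (⅓)*3 = 4 + 1 = 5)
N(L, Z) = L*(5 + L)
N(-17, q)*(((133/25 - 147) + j(-6, -6)) + 441) = (-17*(5 - 17))*(((133/25 - 147) - 3) + 441) = (-17*(-12))*(((133*(1/25) - 147) - 3) + 441) = 204*(((133/25 - 147) - 3) + 441) = 204*((-3542/25 - 3) + 441) = 204*(-3617/25 + 441) = 204*(7408/25) = 1511232/25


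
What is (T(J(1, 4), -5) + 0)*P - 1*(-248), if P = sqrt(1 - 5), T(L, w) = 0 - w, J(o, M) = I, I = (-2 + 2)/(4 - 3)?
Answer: 248 + 10*I ≈ 248.0 + 10.0*I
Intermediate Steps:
I = 0 (I = 0/1 = 0*1 = 0)
J(o, M) = 0
T(L, w) = -w
P = 2*I (P = sqrt(-4) = 2*I ≈ 2.0*I)
(T(J(1, 4), -5) + 0)*P - 1*(-248) = (-1*(-5) + 0)*(2*I) - 1*(-248) = (5 + 0)*(2*I) + 248 = 5*(2*I) + 248 = 10*I + 248 = 248 + 10*I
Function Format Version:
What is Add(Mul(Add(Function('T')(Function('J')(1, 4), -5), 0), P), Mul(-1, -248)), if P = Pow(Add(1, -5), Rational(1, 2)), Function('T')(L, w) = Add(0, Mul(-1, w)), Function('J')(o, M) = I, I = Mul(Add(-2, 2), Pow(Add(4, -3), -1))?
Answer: Add(248, Mul(10, I)) ≈ Add(248.00, Mul(10.000, I))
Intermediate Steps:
I = 0 (I = Mul(0, Pow(1, -1)) = Mul(0, 1) = 0)
Function('J')(o, M) = 0
Function('T')(L, w) = Mul(-1, w)
P = Mul(2, I) (P = Pow(-4, Rational(1, 2)) = Mul(2, I) ≈ Mul(2.0000, I))
Add(Mul(Add(Function('T')(Function('J')(1, 4), -5), 0), P), Mul(-1, -248)) = Add(Mul(Add(Mul(-1, -5), 0), Mul(2, I)), Mul(-1, -248)) = Add(Mul(Add(5, 0), Mul(2, I)), 248) = Add(Mul(5, Mul(2, I)), 248) = Add(Mul(10, I), 248) = Add(248, Mul(10, I))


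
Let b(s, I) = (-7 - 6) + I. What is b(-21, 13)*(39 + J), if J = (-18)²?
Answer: 0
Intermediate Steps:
J = 324
b(s, I) = -13 + I
b(-21, 13)*(39 + J) = (-13 + 13)*(39 + 324) = 0*363 = 0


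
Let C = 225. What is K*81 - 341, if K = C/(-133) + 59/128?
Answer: -7502377/17024 ≈ -440.69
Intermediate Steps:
K = -20953/17024 (K = 225/(-133) + 59/128 = 225*(-1/133) + 59*(1/128) = -225/133 + 59/128 = -20953/17024 ≈ -1.2308)
K*81 - 341 = -20953/17024*81 - 341 = -1697193/17024 - 341 = -7502377/17024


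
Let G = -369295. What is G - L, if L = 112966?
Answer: -482261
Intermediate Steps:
G - L = -369295 - 1*112966 = -369295 - 112966 = -482261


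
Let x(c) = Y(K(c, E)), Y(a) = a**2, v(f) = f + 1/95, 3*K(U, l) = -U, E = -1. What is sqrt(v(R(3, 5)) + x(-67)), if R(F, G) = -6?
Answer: sqrt(40026730)/285 ≈ 22.199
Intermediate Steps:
K(U, l) = -U/3 (K(U, l) = (-U)/3 = -U/3)
v(f) = 1/95 + f (v(f) = f + 1/95 = 1/95 + f)
x(c) = c**2/9 (x(c) = (-c/3)**2 = c**2/9)
sqrt(v(R(3, 5)) + x(-67)) = sqrt((1/95 - 6) + (1/9)*(-67)**2) = sqrt(-569/95 + (1/9)*4489) = sqrt(-569/95 + 4489/9) = sqrt(421334/855) = sqrt(40026730)/285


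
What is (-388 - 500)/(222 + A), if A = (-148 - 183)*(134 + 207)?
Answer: 888/112649 ≈ 0.0078829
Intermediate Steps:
A = -112871 (A = -331*341 = -112871)
(-388 - 500)/(222 + A) = (-388 - 500)/(222 - 112871) = -888/(-112649) = -888*(-1/112649) = 888/112649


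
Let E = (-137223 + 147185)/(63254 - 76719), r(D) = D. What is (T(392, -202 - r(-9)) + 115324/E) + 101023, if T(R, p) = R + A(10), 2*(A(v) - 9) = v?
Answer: -271200981/4981 ≈ -54447.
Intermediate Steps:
A(v) = 9 + v/2
E = -9962/13465 (E = 9962/(-13465) = 9962*(-1/13465) = -9962/13465 ≈ -0.73984)
T(R, p) = 14 + R (T(R, p) = R + (9 + (1/2)*10) = R + (9 + 5) = R + 14 = 14 + R)
(T(392, -202 - r(-9)) + 115324/E) + 101023 = ((14 + 392) + 115324/(-9962/13465)) + 101023 = (406 + 115324*(-13465/9962)) + 101023 = (406 - 776418830/4981) + 101023 = -774396544/4981 + 101023 = -271200981/4981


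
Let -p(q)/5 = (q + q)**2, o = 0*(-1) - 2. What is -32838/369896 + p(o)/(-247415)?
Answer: -809502209/9151781884 ≈ -0.088453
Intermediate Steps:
o = -2 (o = 0 - 2 = -2)
p(q) = -20*q**2 (p(q) = -5*(q + q)**2 = -5*4*q**2 = -20*q**2)
-32838/369896 + p(o)/(-247415) = -32838/369896 - 20*(-2)**2/(-247415) = -32838*1/369896 - 20*4*(-1/247415) = -16419/184948 - 80*(-1/247415) = -16419/184948 + 16/49483 = -809502209/9151781884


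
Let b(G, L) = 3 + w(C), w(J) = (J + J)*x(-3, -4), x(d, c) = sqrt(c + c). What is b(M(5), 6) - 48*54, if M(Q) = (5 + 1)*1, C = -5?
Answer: -2589 - 20*I*sqrt(2) ≈ -2589.0 - 28.284*I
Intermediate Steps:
x(d, c) = sqrt(2)*sqrt(c) (x(d, c) = sqrt(2*c) = sqrt(2)*sqrt(c))
w(J) = 4*I*J*sqrt(2) (w(J) = (J + J)*(sqrt(2)*sqrt(-4)) = (2*J)*(sqrt(2)*(2*I)) = (2*J)*(2*I*sqrt(2)) = 4*I*J*sqrt(2))
M(Q) = 6 (M(Q) = 6*1 = 6)
b(G, L) = 3 - 20*I*sqrt(2) (b(G, L) = 3 + 4*I*(-5)*sqrt(2) = 3 - 20*I*sqrt(2))
b(M(5), 6) - 48*54 = (3 - 20*I*sqrt(2)) - 48*54 = (3 - 20*I*sqrt(2)) - 2592 = -2589 - 20*I*sqrt(2)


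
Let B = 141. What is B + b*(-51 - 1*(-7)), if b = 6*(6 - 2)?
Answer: -915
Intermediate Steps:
b = 24 (b = 6*4 = 24)
B + b*(-51 - 1*(-7)) = 141 + 24*(-51 - 1*(-7)) = 141 + 24*(-51 + 7) = 141 + 24*(-44) = 141 - 1056 = -915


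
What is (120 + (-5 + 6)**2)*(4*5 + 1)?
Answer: 2541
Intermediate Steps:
(120 + (-5 + 6)**2)*(4*5 + 1) = (120 + 1**2)*(20 + 1) = (120 + 1)*21 = 121*21 = 2541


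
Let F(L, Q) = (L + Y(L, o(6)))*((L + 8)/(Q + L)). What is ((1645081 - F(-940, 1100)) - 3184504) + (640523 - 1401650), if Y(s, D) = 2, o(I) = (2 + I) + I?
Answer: -46120277/20 ≈ -2.3060e+6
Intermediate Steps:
o(I) = 2 + 2*I
F(L, Q) = (2 + L)*(8 + L)/(L + Q) (F(L, Q) = (L + 2)*((L + 8)/(Q + L)) = (2 + L)*((8 + L)/(L + Q)) = (2 + L)*(8 + L)/(L + Q))
((1645081 - F(-940, 1100)) - 3184504) + (640523 - 1401650) = ((1645081 - (16 + (-940)² + 10*(-940))/(-940 + 1100)) - 3184504) + (640523 - 1401650) = ((1645081 - (16 + 883600 - 9400)/160) - 3184504) - 761127 = ((1645081 - 874216/160) - 3184504) - 761127 = ((1645081 - 1*109277/20) - 3184504) - 761127 = ((1645081 - 109277/20) - 3184504) - 761127 = (32792343/20 - 3184504) - 761127 = -30897737/20 - 761127 = -46120277/20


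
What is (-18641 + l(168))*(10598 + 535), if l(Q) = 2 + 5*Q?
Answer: -198156267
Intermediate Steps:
(-18641 + l(168))*(10598 + 535) = (-18641 + (2 + 5*168))*(10598 + 535) = (-18641 + (2 + 840))*11133 = (-18641 + 842)*11133 = -17799*11133 = -198156267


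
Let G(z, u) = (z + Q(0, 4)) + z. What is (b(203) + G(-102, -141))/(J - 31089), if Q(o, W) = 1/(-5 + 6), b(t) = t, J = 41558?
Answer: 0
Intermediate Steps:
Q(o, W) = 1 (Q(o, W) = 1/1 = 1)
G(z, u) = 1 + 2*z (G(z, u) = (z + 1) + z = (1 + z) + z = 1 + 2*z)
(b(203) + G(-102, -141))/(J - 31089) = (203 + (1 + 2*(-102)))/(41558 - 31089) = (203 + (1 - 204))/10469 = (203 - 203)*(1/10469) = 0*(1/10469) = 0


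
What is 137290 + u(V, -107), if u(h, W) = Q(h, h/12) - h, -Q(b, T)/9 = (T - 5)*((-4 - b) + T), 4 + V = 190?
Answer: 614377/4 ≈ 1.5359e+5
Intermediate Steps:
V = 186 (V = -4 + 190 = 186)
Q(b, T) = -9*(-5 + T)*(-4 + T - b) (Q(b, T) = -9*(T - 5)*((-4 - b) + T) = -9*(-5 + T)*(-4 + T - b))
u(h, W) = -180 - 157*h/4 + 11*h**2/16 (u(h, W) = (-180 - 45*h - 9*h**2/144 + 81*(h/12) + 9*(h/12)*h) - h = (-180 - 45*h - h**2/16 + 27*h/4 + 3*h**2/4) - h = (-180 - 153*h/4 + 11*h**2/16) - h = -180 - 157*h/4 + 11*h**2/16)
137290 + u(V, -107) = 137290 + (-180 - 157/4*186 + (11/16)*186**2) = 137290 + (-180 - 14601/2 + (11/16)*34596) = 137290 + (-180 - 14601/2 + 95139/4) = 137290 + 65217/4 = 614377/4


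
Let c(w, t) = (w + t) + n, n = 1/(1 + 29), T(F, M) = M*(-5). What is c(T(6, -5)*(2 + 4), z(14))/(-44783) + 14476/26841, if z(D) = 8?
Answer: 6440369353/12020205030 ≈ 0.53580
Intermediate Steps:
T(F, M) = -5*M
n = 1/30 ≈ 0.033333
c(w, t) = 1/30 + t + w (c(w, t) = (w + t) + 1/30 = (t + w) + 1/30 = 1/30 + t + w)
c(T(6, -5)*(2 + 4), z(14))/(-44783) + 14476/26841 = (1/30 + 8 + (-5*(-5))*(2 + 4))/(-44783) + 14476/26841 = (1/30 + 8 + 25*6)*(-1/44783) + 14476*(1/26841) = (1/30 + 8 + 150)*(-1/44783) + 14476/26841 = (4741/30)*(-1/44783) + 14476/26841 = -4741/1343490 + 14476/26841 = 6440369353/12020205030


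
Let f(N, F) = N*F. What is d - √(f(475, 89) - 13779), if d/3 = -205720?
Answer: -617160 - 4*√1781 ≈ -6.1733e+5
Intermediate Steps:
d = -617160 (d = 3*(-205720) = -617160)
f(N, F) = F*N
d - √(f(475, 89) - 13779) = -617160 - √(89*475 - 13779) = -617160 - √(42275 - 13779) = -617160 - √28496 = -617160 - 4*√1781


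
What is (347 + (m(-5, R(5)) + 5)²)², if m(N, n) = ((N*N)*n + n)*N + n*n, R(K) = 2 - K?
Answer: 26752854969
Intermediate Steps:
m(N, n) = n² + N*(n + n*N²) (m(N, n) = (N²*n + n)*N + n² = (n*N² + n)*N + n² = (n + n*N²)*N + n² = N*(n + n*N²) + n² = n² + N*(n + n*N²))
(347 + (m(-5, R(5)) + 5)²)² = (347 + ((2 - 1*5)*(-5 + (2 - 1*5) + (-5)³) + 5)²)² = (347 + ((2 - 5)*(-5 + (2 - 5) - 125) + 5)²)² = (347 + (-3*(-5 - 3 - 125) + 5)²)² = (347 + (-3*(-133) + 5)²)² = (347 + (399 + 5)²)² = (347 + 404²)² = (347 + 163216)² = 163563² = 26752854969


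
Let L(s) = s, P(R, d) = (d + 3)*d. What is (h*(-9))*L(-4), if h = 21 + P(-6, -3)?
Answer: 756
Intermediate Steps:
P(R, d) = d*(3 + d) (P(R, d) = (3 + d)*d = d*(3 + d))
h = 21 (h = 21 - 3*(3 - 3) = 21 - 3*0 = 21 + 0 = 21)
(h*(-9))*L(-4) = (21*(-9))*(-4) = -189*(-4) = 756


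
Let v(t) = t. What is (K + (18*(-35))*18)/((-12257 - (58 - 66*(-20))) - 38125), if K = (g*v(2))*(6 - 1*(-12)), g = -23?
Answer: 1521/6470 ≈ 0.23509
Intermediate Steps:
K = -828 (K = (-23*2)*(6 - 1*(-12)) = -46*(6 + 12) = -46*18 = -828)
(K + (18*(-35))*18)/((-12257 - (58 - 66*(-20))) - 38125) = (-828 + (18*(-35))*18)/((-12257 - (58 - 66*(-20))) - 38125) = (-828 - 630*18)/((-12257 - (58 + 1320)) - 38125) = (-828 - 11340)/((-12257 - 1*1378) - 38125) = -12168/((-12257 - 1378) - 38125) = -12168/(-13635 - 38125) = -12168/(-51760) = -12168*(-1/51760) = 1521/6470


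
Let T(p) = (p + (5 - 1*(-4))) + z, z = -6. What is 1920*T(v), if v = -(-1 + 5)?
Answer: -1920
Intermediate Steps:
v = -4 (v = -1*4 = -4)
T(p) = 3 + p (T(p) = (p + (5 - 1*(-4))) - 6 = (p + (5 + 4)) - 6 = (p + 9) - 6 = (9 + p) - 6 = 3 + p)
1920*T(v) = 1920*(3 - 4) = 1920*(-1) = -1920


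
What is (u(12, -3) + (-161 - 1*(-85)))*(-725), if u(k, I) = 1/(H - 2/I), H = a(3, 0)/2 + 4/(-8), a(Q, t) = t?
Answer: 50750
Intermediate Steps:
H = -1/2 (H = 0/2 + 4/(-8) = 0*(1/2) + 4*(-1/8) = 0 - 1/2 = -1/2 ≈ -0.50000)
u(k, I) = 1/(-1/2 - 2/I)
(u(12, -3) + (-161 - 1*(-85)))*(-725) = (-2*(-3)/(4 - 3) + (-161 - 1*(-85)))*(-725) = (-2*(-3)/1 + (-161 + 85))*(-725) = (-2*(-3)*1 - 76)*(-725) = (6 - 76)*(-725) = -70*(-725) = 50750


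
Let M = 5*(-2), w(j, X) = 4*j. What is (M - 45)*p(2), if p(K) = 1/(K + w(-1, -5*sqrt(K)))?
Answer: 55/2 ≈ 27.500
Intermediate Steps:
M = -10
p(K) = 1/(-4 + K) (p(K) = 1/(K + 4*(-1)) = 1/(K - 4) = 1/(-4 + K))
(M - 45)*p(2) = (-10 - 45)/(-4 + 2) = -55/(-2) = -55*(-1/2) = 55/2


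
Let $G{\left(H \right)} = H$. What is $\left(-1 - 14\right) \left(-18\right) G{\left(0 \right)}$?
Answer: $0$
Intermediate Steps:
$\left(-1 - 14\right) \left(-18\right) G{\left(0 \right)} = \left(-1 - 14\right) \left(-18\right) 0 = \left(-15\right) \left(-18\right) 0 = 270 \cdot 0 = 0$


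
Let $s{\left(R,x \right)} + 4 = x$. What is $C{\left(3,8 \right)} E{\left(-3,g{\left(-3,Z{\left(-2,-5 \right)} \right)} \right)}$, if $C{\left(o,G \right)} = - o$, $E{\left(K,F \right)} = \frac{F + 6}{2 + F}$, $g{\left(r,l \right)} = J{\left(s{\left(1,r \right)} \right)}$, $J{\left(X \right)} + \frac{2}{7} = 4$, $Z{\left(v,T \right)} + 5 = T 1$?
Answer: $- \frac{51}{10} \approx -5.1$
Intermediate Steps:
$Z{\left(v,T \right)} = -5 + T$ ($Z{\left(v,T \right)} = -5 + T 1 = -5 + T$)
$s{\left(R,x \right)} = -4 + x$
$J{\left(X \right)} = \frac{26}{7}$ ($J{\left(X \right)} = - \frac{2}{7} + 4 = \frac{26}{7}$)
$g{\left(r,l \right)} = \frac{26}{7}$
$E{\left(K,F \right)} = \frac{6 + F}{2 + F}$
$C{\left(3,8 \right)} E{\left(-3,g{\left(-3,Z{\left(-2,-5 \right)} \right)} \right)} = \left(-1\right) 3 \frac{6 + \frac{26}{7}}{2 + \frac{26}{7}} = - 3 \frac{1}{\frac{40}{7}} \cdot \frac{68}{7} = - 3 \cdot \frac{7}{40} \cdot \frac{68}{7} = \left(-3\right) \frac{17}{10} = - \frac{51}{10}$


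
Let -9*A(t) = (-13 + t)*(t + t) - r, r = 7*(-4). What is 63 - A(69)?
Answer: 8323/9 ≈ 924.78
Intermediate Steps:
r = -28
A(t) = -28/9 - 2*t*(-13 + t)/9 (A(t) = -((-13 + t)*(t + t) - 1*(-28))/9 = -((-13 + t)*(2*t) + 28)/9 = -(2*t*(-13 + t) + 28)/9 = -(28 + 2*t*(-13 + t))/9 = -28/9 - 2*t*(-13 + t)/9)
63 - A(69) = 63 - (-28/9 - 2/9*69² + (26/9)*69) = 63 - (-28/9 - 2/9*4761 + 598/3) = 63 - (-28/9 - 1058 + 598/3) = 63 - 1*(-7756/9) = 63 + 7756/9 = 8323/9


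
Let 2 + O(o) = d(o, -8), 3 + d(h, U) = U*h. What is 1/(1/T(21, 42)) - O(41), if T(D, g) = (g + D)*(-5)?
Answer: 18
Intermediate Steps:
T(D, g) = -5*D - 5*g (T(D, g) = (D + g)*(-5) = -5*D - 5*g)
d(h, U) = -3 + U*h
O(o) = -5 - 8*o (O(o) = -2 + (-3 - 8*o) = -5 - 8*o)
1/(1/T(21, 42)) - O(41) = 1/(1/(-5*21 - 5*42)) - (-5 - 8*41) = 1/(1/(-105 - 210)) - (-5 - 328) = 1/(1/(-315)) - 1*(-333) = 1/(-1/315) + 333 = -315 + 333 = 18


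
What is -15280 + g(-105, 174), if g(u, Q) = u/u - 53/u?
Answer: -1604242/105 ≈ -15279.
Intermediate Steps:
g(u, Q) = 1 - 53/u
-15280 + g(-105, 174) = -15280 + (-53 - 105)/(-105) = -15280 - 1/105*(-158) = -15280 + 158/105 = -1604242/105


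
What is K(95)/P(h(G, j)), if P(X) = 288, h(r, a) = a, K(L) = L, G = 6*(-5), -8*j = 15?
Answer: 95/288 ≈ 0.32986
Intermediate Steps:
j = -15/8 (j = -⅛*15 = -15/8 ≈ -1.8750)
G = -30
K(95)/P(h(G, j)) = 95/288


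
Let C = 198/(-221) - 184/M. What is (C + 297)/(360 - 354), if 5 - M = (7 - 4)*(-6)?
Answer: 63671/1326 ≈ 48.017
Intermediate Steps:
M = 23 (M = 5 - (7 - 4)*(-6) = 5 - 3*(-6) = 5 - 1*(-18) = 5 + 18 = 23)
C = -1966/221 (C = 198/(-221) - 184/23 = 198*(-1/221) - 184*1/23 = -198/221 - 8 = -1966/221 ≈ -8.8959)
(C + 297)/(360 - 354) = (-1966/221 + 297)/(360 - 354) = (63671/221)/6 = (63671/221)*(1/6) = 63671/1326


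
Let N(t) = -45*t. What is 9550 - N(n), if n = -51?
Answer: 7255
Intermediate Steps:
9550 - N(n) = 9550 - (-45)*(-51) = 9550 - 1*2295 = 9550 - 2295 = 7255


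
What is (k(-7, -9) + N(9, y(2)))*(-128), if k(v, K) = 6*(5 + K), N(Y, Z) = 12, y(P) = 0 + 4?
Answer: 1536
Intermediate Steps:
y(P) = 4
k(v, K) = 30 + 6*K
(k(-7, -9) + N(9, y(2)))*(-128) = ((30 + 6*(-9)) + 12)*(-128) = ((30 - 54) + 12)*(-128) = (-24 + 12)*(-128) = -12*(-128) = 1536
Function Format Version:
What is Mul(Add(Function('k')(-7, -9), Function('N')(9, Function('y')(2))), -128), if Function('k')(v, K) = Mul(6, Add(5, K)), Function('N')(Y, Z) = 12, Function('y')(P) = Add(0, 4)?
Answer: 1536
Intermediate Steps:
Function('y')(P) = 4
Function('k')(v, K) = Add(30, Mul(6, K))
Mul(Add(Function('k')(-7, -9), Function('N')(9, Function('y')(2))), -128) = Mul(Add(Add(30, Mul(6, -9)), 12), -128) = Mul(Add(Add(30, -54), 12), -128) = Mul(Add(-24, 12), -128) = Mul(-12, -128) = 1536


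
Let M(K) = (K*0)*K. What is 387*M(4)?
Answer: 0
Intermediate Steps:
M(K) = 0 (M(K) = 0*K = 0)
387*M(4) = 387*0 = 0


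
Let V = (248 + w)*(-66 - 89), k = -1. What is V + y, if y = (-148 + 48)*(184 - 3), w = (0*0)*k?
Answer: -56540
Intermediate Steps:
w = 0 (w = (0*0)*(-1) = 0*(-1) = 0)
y = -18100 (y = -100*181 = -18100)
V = -38440 (V = (248 + 0)*(-66 - 89) = 248*(-155) = -38440)
V + y = -38440 - 18100 = -56540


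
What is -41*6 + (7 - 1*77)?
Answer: -316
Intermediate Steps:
-41*6 + (7 - 1*77) = -246 + (7 - 77) = -246 - 70 = -316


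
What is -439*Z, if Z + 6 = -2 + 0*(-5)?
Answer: 3512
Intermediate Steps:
Z = -8 (Z = -6 + (-2 + 0*(-5)) = -6 + (-2 + 0) = -6 - 2 = -8)
-439*Z = -439*(-8) = 3512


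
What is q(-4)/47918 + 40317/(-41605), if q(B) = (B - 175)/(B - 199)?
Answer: -392170283923/404706563170 ≈ -0.96902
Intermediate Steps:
q(B) = (-175 + B)/(-199 + B)
q(-4)/47918 + 40317/(-41605) = ((-175 - 4)/(-199 - 4))/47918 + 40317/(-41605) = (-179/(-203))*(1/47918) + 40317*(-1/41605) = -1/203*(-179)*(1/47918) - 40317/41605 = (179/203)*(1/47918) - 40317/41605 = 179/9727354 - 40317/41605 = -392170283923/404706563170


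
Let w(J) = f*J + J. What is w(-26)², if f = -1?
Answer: 0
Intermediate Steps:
w(J) = 0 (w(J) = -J + J = 0)
w(-26)² = 0² = 0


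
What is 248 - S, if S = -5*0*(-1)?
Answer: 248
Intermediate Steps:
S = 0 (S = 0*(-1) = 0)
248 - S = 248 - 1*0 = 248 + 0 = 248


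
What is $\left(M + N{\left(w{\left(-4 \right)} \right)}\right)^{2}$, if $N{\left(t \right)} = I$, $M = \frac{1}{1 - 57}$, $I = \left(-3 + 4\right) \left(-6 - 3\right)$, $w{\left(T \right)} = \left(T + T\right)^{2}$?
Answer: $\frac{255025}{3136} \approx 81.322$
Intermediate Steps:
$w{\left(T \right)} = 4 T^{2}$ ($w{\left(T \right)} = \left(2 T\right)^{2} = 4 T^{2}$)
$I = -9$ ($I = 1 \left(-9\right) = -9$)
$M = - \frac{1}{56}$ ($M = \frac{1}{-56} = - \frac{1}{56} \approx -0.017857$)
$N{\left(t \right)} = -9$
$\left(M + N{\left(w{\left(-4 \right)} \right)}\right)^{2} = \left(- \frac{1}{56} - 9\right)^{2} = \left(- \frac{505}{56}\right)^{2} = \frac{255025}{3136}$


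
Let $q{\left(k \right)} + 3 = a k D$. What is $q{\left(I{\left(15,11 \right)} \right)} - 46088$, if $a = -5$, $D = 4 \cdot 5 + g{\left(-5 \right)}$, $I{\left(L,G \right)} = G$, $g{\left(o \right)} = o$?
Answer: $-46916$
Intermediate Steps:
$D = 15$ ($D = 4 \cdot 5 - 5 = 20 - 5 = 15$)
$q{\left(k \right)} = -3 - 75 k$ ($q{\left(k \right)} = -3 + - 5 k 15 = -3 - 75 k$)
$q{\left(I{\left(15,11 \right)} \right)} - 46088 = \left(-3 - 825\right) - 46088 = -828 - 46088 = -46916$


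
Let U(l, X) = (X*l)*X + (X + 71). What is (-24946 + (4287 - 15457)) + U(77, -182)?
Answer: 2514321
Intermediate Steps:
U(l, X) = 71 + X + l*X² (U(l, X) = l*X² + (71 + X) = 71 + X + l*X²)
(-24946 + (4287 - 15457)) + U(77, -182) = (-24946 + (4287 - 15457)) + (71 - 182 + 77*(-182)²) = (-24946 - 11170) + (71 - 182 + 77*33124) = -36116 + (71 - 182 + 2550548) = -36116 + 2550437 = 2514321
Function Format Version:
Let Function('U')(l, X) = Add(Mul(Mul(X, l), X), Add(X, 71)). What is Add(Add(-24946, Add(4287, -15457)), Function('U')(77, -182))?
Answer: 2514321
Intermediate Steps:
Function('U')(l, X) = Add(71, X, Mul(l, Pow(X, 2))) (Function('U')(l, X) = Add(Mul(l, Pow(X, 2)), Add(71, X)) = Add(71, X, Mul(l, Pow(X, 2))))
Add(Add(-24946, Add(4287, -15457)), Function('U')(77, -182)) = Add(Add(-24946, Add(4287, -15457)), Add(71, -182, Mul(77, Pow(-182, 2)))) = Add(Add(-24946, -11170), Add(71, -182, Mul(77, 33124))) = Add(-36116, Add(71, -182, 2550548)) = Add(-36116, 2550437) = 2514321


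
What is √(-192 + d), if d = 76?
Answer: 2*I*√29 ≈ 10.77*I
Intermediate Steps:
√(-192 + d) = √(-192 + 76) = √(-116) = 2*I*√29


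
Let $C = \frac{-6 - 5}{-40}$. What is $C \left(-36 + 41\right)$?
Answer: $\frac{11}{8} \approx 1.375$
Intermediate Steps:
$C = \frac{11}{40}$ ($C = \left(-6 - 5\right) \left(- \frac{1}{40}\right) = \left(-11\right) \left(- \frac{1}{40}\right) = \frac{11}{40} \approx 0.275$)
$C \left(-36 + 41\right) = \frac{11 \left(-36 + 41\right)}{40} = \frac{11}{40} \cdot 5 = \frac{11}{8}$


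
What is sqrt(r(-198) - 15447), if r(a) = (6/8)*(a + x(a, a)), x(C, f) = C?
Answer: 8*I*sqrt(246) ≈ 125.48*I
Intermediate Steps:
r(a) = 3*a/2 (r(a) = (6/8)*(a + a) = (6*(1/8))*(2*a) = 3*(2*a)/4 = 3*a/2)
sqrt(r(-198) - 15447) = sqrt((3/2)*(-198) - 15447) = sqrt(-297 - 15447) = sqrt(-15744) = 8*I*sqrt(246)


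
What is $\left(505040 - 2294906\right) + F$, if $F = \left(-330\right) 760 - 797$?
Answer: $-2041463$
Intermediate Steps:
$F = -251597$ ($F = -250800 - 797 = -251597$)
$\left(505040 - 2294906\right) + F = \left(505040 - 2294906\right) - 251597 = -1789866 - 251597 = -2041463$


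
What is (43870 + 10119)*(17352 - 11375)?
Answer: 322692253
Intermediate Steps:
(43870 + 10119)*(17352 - 11375) = 53989*5977 = 322692253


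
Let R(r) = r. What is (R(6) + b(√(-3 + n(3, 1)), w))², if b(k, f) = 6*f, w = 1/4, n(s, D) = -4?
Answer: 225/4 ≈ 56.250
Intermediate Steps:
w = ¼ ≈ 0.25000
(R(6) + b(√(-3 + n(3, 1)), w))² = (6 + 6*(¼))² = (6 + 3/2)² = (15/2)² = 225/4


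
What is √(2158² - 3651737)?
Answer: √1005227 ≈ 1002.6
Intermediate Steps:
√(2158² - 3651737) = √(4656964 - 3651737) = √1005227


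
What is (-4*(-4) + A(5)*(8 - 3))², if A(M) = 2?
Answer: 676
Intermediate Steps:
(-4*(-4) + A(5)*(8 - 3))² = (-4*(-4) + 2*(8 - 3))² = (16 + 2*5)² = (16 + 10)² = 26² = 676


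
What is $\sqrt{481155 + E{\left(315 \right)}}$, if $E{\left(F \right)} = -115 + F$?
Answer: $\sqrt{481355} \approx 693.8$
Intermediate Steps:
$\sqrt{481155 + E{\left(315 \right)}} = \sqrt{481155 + \left(-115 + 315\right)} = \sqrt{481155 + 200} = \sqrt{481355}$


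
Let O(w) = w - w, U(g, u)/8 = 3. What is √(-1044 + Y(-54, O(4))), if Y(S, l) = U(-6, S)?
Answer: 2*I*√255 ≈ 31.937*I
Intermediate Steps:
U(g, u) = 24 (U(g, u) = 8*3 = 24)
O(w) = 0
Y(S, l) = 24
√(-1044 + Y(-54, O(4))) = √(-1044 + 24) = √(-1020) = 2*I*√255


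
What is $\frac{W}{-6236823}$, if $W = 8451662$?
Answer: $- \frac{8451662}{6236823} \approx -1.3551$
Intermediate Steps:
$\frac{W}{-6236823} = \frac{8451662}{-6236823} = 8451662 \left(- \frac{1}{6236823}\right) = - \frac{8451662}{6236823}$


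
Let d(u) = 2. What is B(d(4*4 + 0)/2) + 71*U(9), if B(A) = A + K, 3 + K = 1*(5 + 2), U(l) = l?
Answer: 644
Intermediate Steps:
K = 4 (K = -3 + 1*(5 + 2) = -3 + 1*7 = -3 + 7 = 4)
B(A) = 4 + A (B(A) = A + 4 = 4 + A)
B(d(4*4 + 0)/2) + 71*U(9) = (4 + 2/2) + 71*9 = (4 + 2*(½)) + 639 = (4 + 1) + 639 = 5 + 639 = 644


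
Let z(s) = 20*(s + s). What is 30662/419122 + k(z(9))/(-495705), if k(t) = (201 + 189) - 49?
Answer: 7528193054/103880435505 ≈ 0.072470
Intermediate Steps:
z(s) = 40*s (z(s) = 20*(2*s) = 40*s)
k(t) = 341 (k(t) = 390 - 49 = 341)
30662/419122 + k(z(9))/(-495705) = 30662/419122 + 341/(-495705) = 30662*(1/419122) + 341*(-1/495705) = 15331/209561 - 341/495705 = 7528193054/103880435505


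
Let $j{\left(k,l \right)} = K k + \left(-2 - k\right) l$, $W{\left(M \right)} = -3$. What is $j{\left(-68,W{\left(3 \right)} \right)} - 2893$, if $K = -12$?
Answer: $-2275$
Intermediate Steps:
$j{\left(k,l \right)} = - 12 k + l \left(-2 - k\right)$ ($j{\left(k,l \right)} = - 12 k + \left(-2 - k\right) l = - 12 k + l \left(-2 - k\right)$)
$j{\left(-68,W{\left(3 \right)} \right)} - 2893 = \left(\left(-12\right) \left(-68\right) - -6 - \left(-68\right) \left(-3\right)\right) - 2893 = \left(816 + 6 - 204\right) - 2893 = 618 - 2893 = -2275$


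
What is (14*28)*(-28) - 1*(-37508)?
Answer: 26532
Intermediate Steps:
(14*28)*(-28) - 1*(-37508) = 392*(-28) + 37508 = -10976 + 37508 = 26532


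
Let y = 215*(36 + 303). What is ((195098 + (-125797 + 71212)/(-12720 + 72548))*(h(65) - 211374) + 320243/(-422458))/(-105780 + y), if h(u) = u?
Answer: 520986907048494814501/415707556291740 ≈ 1.2533e+6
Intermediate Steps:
y = 72885 (y = 215*339 = 72885)
((195098 + (-125797 + 71212)/(-12720 + 72548))*(h(65) - 211374) + 320243/(-422458))/(-105780 + y) = ((195098 + (-125797 + 71212)/(-12720 + 72548))*(65 - 211374) + 320243/(-422458))/(-105780 + 72885) = ((195098 - 54585/59828)*(-211309) + 320243*(-1/422458))/(-32895) = ((195098 - 54585*1/59828)*(-211309) - 320243/422458)*(-1/32895) = ((195098 - 54585/59828)*(-211309) - 320243/422458)*(-1/32895) = ((11672268559/59828)*(-211309) - 320243/422458)*(-1/32895) = (-2466455396933731/59828 - 320243/422458)*(-1/32895) = -520986907048494814501/12637408612*(-1/32895) = 520986907048494814501/415707556291740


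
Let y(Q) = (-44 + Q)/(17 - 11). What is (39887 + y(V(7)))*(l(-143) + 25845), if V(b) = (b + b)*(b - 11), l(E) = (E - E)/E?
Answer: 1030448765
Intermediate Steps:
l(E) = 0 (l(E) = 0/E = 0)
V(b) = 2*b*(-11 + b) (V(b) = (2*b)*(-11 + b) = 2*b*(-11 + b))
y(Q) = -22/3 + Q/6 (y(Q) = (-44 + Q)/6 = (-44 + Q)*(⅙) = -22/3 + Q/6)
(39887 + y(V(7)))*(l(-143) + 25845) = (39887 + (-22/3 + (2*7*(-11 + 7))/6))*(0 + 25845) = (39887 + (-22/3 + (2*7*(-4))/6))*25845 = (39887 + (-22/3 + (⅙)*(-56)))*25845 = (39887 + (-22/3 - 28/3))*25845 = (39887 - 50/3)*25845 = (119611/3)*25845 = 1030448765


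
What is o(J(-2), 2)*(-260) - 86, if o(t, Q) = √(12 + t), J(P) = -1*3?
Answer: -866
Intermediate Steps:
J(P) = -3
o(J(-2), 2)*(-260) - 86 = √(12 - 3)*(-260) - 86 = √9*(-260) - 86 = 3*(-260) - 86 = -780 - 86 = -866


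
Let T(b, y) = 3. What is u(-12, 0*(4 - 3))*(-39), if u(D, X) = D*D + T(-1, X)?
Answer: -5733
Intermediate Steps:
u(D, X) = 3 + D**2 (u(D, X) = D*D + 3 = D**2 + 3 = 3 + D**2)
u(-12, 0*(4 - 3))*(-39) = (3 + (-12)**2)*(-39) = (3 + 144)*(-39) = 147*(-39) = -5733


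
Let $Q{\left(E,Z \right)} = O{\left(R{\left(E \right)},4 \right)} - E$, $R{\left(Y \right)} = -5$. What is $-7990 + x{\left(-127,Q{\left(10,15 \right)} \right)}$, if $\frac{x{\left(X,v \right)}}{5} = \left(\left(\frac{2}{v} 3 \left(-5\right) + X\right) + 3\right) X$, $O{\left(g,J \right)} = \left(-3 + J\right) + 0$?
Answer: $\frac{205900}{3} \approx 68633.0$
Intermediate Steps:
$O{\left(g,J \right)} = -3 + J$
$Q{\left(E,Z \right)} = 1 - E$ ($Q{\left(E,Z \right)} = \left(-3 + 4\right) - E = 1 - E$)
$x{\left(X,v \right)} = 5 X \left(3 + X - \frac{30}{v}\right)$ ($x{\left(X,v \right)} = 5 \left(\left(\frac{2}{v} 3 \left(-5\right) + X\right) + 3\right) X = 5 \left(\left(\frac{6}{v} \left(-5\right) + X\right) + 3\right) X = 5 \left(\left(- \frac{30}{v} + X\right) + 3\right) X = 5 \left(\left(X - \frac{30}{v}\right) + 3\right) X = 5 \left(3 + X - \frac{30}{v}\right) X = 5 X \left(3 + X - \frac{30}{v}\right)$)
$-7990 + x{\left(-127,Q{\left(10,15 \right)} \right)} = -7990 + 5 \left(-127\right) \frac{1}{1 - 10} \left(-30 + \left(1 - 10\right) \left(3 - 127\right)\right) = -7990 + 5 \left(-127\right) \frac{1}{1 - 10} \left(-30 + \left(1 - 10\right) \left(-124\right)\right) = -7990 + 5 \left(-127\right) \frac{1}{-9} \left(-30 - -1116\right) = -7990 + 5 \left(-127\right) \left(- \frac{1}{9}\right) \left(-30 + 1116\right) = -7990 + 5 \left(-127\right) \left(- \frac{1}{9}\right) 1086 = -7990 + \frac{229870}{3} = \frac{205900}{3}$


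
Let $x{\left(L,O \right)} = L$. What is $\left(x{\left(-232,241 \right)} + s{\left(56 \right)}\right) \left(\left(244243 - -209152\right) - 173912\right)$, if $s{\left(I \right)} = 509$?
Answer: $77416791$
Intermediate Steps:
$\left(x{\left(-232,241 \right)} + s{\left(56 \right)}\right) \left(\left(244243 - -209152\right) - 173912\right) = \left(-232 + 509\right) \left(\left(244243 - -209152\right) - 173912\right) = 277 \left(\left(244243 + 209152\right) - 173912\right) = 277 \left(453395 - 173912\right) = 277 \cdot 279483 = 77416791$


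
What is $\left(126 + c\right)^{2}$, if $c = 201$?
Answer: $106929$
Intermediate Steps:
$\left(126 + c\right)^{2} = \left(126 + 201\right)^{2} = 327^{2} = 106929$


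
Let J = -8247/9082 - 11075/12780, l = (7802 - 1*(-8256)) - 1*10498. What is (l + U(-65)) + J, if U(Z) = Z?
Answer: 63758746039/11606796 ≈ 5493.2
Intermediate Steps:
l = 5560 (l = (7802 + 8256) - 10498 = 16058 - 10498 = 5560)
J = -20597981/11606796 (J = -8247*1/9082 - 11075*1/12780 = -8247/9082 - 2215/2556 = -20597981/11606796 ≈ -1.7746)
(l + U(-65)) + J = (5560 - 65) - 20597981/11606796 = 5495 - 20597981/11606796 = 63758746039/11606796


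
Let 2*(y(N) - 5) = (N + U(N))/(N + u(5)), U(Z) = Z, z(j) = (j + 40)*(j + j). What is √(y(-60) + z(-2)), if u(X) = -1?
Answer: I*√543327/61 ≈ 12.084*I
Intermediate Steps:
z(j) = 2*j*(40 + j) (z(j) = (40 + j)*(2*j) = 2*j*(40 + j))
y(N) = 5 + N/(-1 + N) (y(N) = 5 + ((N + N)/(N - 1))/2 = 5 + ((2*N)/(-1 + N))/2 = 5 + (2*N/(-1 + N))/2 = 5 + N/(-1 + N))
√(y(-60) + z(-2)) = √((-5 + 6*(-60))/(-1 - 60) + 2*(-2)*(40 - 2)) = √((-5 - 360)/(-61) + 2*(-2)*38) = √(-1/61*(-365) - 152) = √(365/61 - 152) = √(-8907/61) = I*√543327/61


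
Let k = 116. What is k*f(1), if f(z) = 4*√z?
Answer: 464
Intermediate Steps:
k*f(1) = 116*(4*√1) = 116*(4*1) = 116*4 = 464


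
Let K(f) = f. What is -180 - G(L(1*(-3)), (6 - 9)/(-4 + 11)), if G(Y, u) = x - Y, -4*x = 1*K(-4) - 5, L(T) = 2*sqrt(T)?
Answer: -729/4 + 2*I*sqrt(3) ≈ -182.25 + 3.4641*I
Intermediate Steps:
x = 9/4 (x = -(1*(-4) - 5)/4 = -(-4 - 5)/4 = -1/4*(-9) = 9/4 ≈ 2.2500)
G(Y, u) = 9/4 - Y
-180 - G(L(1*(-3)), (6 - 9)/(-4 + 11)) = -180 - (9/4 - 2*sqrt(1*(-3))) = -180 - (9/4 - 2*sqrt(-3)) = -180 - (9/4 - 2*I*sqrt(3)) = -180 + (-9/4 + 2*I*sqrt(3)) = -729/4 + 2*I*sqrt(3)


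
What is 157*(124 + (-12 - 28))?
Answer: 13188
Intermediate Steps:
157*(124 + (-12 - 28)) = 157*(124 - 40) = 157*84 = 13188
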